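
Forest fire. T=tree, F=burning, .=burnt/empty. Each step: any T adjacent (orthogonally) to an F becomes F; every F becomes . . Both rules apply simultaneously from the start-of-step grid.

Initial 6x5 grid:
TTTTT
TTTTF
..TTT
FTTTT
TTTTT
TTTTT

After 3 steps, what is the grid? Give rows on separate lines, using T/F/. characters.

Step 1: 5 trees catch fire, 2 burn out
  TTTTF
  TTTF.
  ..TTF
  .FTTT
  FTTTT
  TTTTT
Step 2: 7 trees catch fire, 5 burn out
  TTTF.
  TTF..
  ..TF.
  ..FTF
  .FTTT
  FTTTT
Step 3: 7 trees catch fire, 7 burn out
  TTF..
  TF...
  ..F..
  ...F.
  ..FTF
  .FTTT

TTF..
TF...
..F..
...F.
..FTF
.FTTT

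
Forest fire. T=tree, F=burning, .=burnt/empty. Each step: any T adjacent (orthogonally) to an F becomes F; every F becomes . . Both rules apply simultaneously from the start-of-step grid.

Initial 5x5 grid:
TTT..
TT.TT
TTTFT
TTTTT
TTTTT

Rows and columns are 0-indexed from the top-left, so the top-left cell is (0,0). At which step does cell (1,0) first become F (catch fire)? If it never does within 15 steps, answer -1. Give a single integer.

Step 1: cell (1,0)='T' (+4 fires, +1 burnt)
Step 2: cell (1,0)='T' (+5 fires, +4 burnt)
Step 3: cell (1,0)='T' (+5 fires, +5 burnt)
Step 4: cell (1,0)='F' (+4 fires, +5 burnt)
  -> target ignites at step 4
Step 5: cell (1,0)='.' (+3 fires, +4 burnt)
Step 6: cell (1,0)='.' (+0 fires, +3 burnt)
  fire out at step 6

4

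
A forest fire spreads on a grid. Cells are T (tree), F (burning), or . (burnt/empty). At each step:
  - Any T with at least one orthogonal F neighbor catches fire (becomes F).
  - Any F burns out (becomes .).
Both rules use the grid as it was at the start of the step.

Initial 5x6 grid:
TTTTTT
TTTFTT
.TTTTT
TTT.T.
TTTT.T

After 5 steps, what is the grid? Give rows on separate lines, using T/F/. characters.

Step 1: 4 trees catch fire, 1 burn out
  TTTFTT
  TTF.FT
  .TTFTT
  TTT.T.
  TTTT.T
Step 2: 6 trees catch fire, 4 burn out
  TTF.FT
  TF...F
  .TF.FT
  TTT.T.
  TTTT.T
Step 3: 7 trees catch fire, 6 burn out
  TF...F
  F.....
  .F...F
  TTF.F.
  TTTT.T
Step 4: 3 trees catch fire, 7 burn out
  F.....
  ......
  ......
  TF....
  TTFT.T
Step 5: 3 trees catch fire, 3 burn out
  ......
  ......
  ......
  F.....
  TF.F.T

......
......
......
F.....
TF.F.T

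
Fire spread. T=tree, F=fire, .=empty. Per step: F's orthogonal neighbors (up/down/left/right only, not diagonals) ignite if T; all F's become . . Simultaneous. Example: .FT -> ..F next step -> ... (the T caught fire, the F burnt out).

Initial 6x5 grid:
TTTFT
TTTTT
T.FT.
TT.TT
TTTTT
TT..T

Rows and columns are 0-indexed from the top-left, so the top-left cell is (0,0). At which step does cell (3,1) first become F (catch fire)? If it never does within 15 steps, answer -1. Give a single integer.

Step 1: cell (3,1)='T' (+5 fires, +2 burnt)
Step 2: cell (3,1)='T' (+4 fires, +5 burnt)
Step 3: cell (3,1)='T' (+4 fires, +4 burnt)
Step 4: cell (3,1)='T' (+3 fires, +4 burnt)
Step 5: cell (3,1)='T' (+3 fires, +3 burnt)
Step 6: cell (3,1)='F' (+3 fires, +3 burnt)
  -> target ignites at step 6
Step 7: cell (3,1)='.' (+1 fires, +3 burnt)
Step 8: cell (3,1)='.' (+0 fires, +1 burnt)
  fire out at step 8

6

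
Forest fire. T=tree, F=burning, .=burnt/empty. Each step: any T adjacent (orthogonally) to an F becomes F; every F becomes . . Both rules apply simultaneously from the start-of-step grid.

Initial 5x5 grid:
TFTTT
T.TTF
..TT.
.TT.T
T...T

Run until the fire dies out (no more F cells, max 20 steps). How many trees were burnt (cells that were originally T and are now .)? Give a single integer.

Step 1: +4 fires, +2 burnt (F count now 4)
Step 2: +4 fires, +4 burnt (F count now 4)
Step 3: +1 fires, +4 burnt (F count now 1)
Step 4: +1 fires, +1 burnt (F count now 1)
Step 5: +1 fires, +1 burnt (F count now 1)
Step 6: +0 fires, +1 burnt (F count now 0)
Fire out after step 6
Initially T: 14, now '.': 22
Total burnt (originally-T cells now '.'): 11

Answer: 11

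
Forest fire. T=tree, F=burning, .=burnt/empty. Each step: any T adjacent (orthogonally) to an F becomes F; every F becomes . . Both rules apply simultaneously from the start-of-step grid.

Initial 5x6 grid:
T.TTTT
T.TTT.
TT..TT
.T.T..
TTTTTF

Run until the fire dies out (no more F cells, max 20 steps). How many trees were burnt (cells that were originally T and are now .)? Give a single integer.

Step 1: +1 fires, +1 burnt (F count now 1)
Step 2: +1 fires, +1 burnt (F count now 1)
Step 3: +2 fires, +1 burnt (F count now 2)
Step 4: +1 fires, +2 burnt (F count now 1)
Step 5: +2 fires, +1 burnt (F count now 2)
Step 6: +1 fires, +2 burnt (F count now 1)
Step 7: +1 fires, +1 burnt (F count now 1)
Step 8: +1 fires, +1 burnt (F count now 1)
Step 9: +1 fires, +1 burnt (F count now 1)
Step 10: +0 fires, +1 burnt (F count now 0)
Fire out after step 10
Initially T: 20, now '.': 21
Total burnt (originally-T cells now '.'): 11

Answer: 11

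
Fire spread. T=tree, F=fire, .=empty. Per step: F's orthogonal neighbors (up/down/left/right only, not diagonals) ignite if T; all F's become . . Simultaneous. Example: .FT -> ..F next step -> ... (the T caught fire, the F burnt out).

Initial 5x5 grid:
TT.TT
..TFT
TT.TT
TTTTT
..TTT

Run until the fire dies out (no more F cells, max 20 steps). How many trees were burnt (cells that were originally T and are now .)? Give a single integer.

Answer: 16

Derivation:
Step 1: +4 fires, +1 burnt (F count now 4)
Step 2: +3 fires, +4 burnt (F count now 3)
Step 3: +3 fires, +3 burnt (F count now 3)
Step 4: +3 fires, +3 burnt (F count now 3)
Step 5: +2 fires, +3 burnt (F count now 2)
Step 6: +1 fires, +2 burnt (F count now 1)
Step 7: +0 fires, +1 burnt (F count now 0)
Fire out after step 7
Initially T: 18, now '.': 23
Total burnt (originally-T cells now '.'): 16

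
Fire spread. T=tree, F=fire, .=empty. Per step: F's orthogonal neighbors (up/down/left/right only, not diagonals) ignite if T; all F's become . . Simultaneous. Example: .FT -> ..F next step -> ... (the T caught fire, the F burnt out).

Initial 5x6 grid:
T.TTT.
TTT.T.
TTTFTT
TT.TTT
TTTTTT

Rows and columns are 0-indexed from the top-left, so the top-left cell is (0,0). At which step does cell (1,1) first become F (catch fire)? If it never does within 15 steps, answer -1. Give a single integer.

Step 1: cell (1,1)='T' (+3 fires, +1 burnt)
Step 2: cell (1,1)='T' (+6 fires, +3 burnt)
Step 3: cell (1,1)='F' (+8 fires, +6 burnt)
  -> target ignites at step 3
Step 4: cell (1,1)='.' (+5 fires, +8 burnt)
Step 5: cell (1,1)='.' (+2 fires, +5 burnt)
Step 6: cell (1,1)='.' (+0 fires, +2 burnt)
  fire out at step 6

3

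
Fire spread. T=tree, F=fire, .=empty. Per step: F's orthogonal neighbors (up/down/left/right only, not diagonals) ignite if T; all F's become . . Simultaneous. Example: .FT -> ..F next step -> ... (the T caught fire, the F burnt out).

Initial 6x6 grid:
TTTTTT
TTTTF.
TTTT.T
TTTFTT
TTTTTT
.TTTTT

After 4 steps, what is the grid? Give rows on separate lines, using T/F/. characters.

Step 1: 6 trees catch fire, 2 burn out
  TTTTFT
  TTTF..
  TTTF.T
  TTF.FT
  TTTFTT
  .TTTTT
Step 2: 9 trees catch fire, 6 burn out
  TTTF.F
  TTF...
  TTF..T
  TF...F
  TTF.FT
  .TTFTT
Step 3: 9 trees catch fire, 9 burn out
  TTF...
  TF....
  TF...F
  F.....
  TF...F
  .TF.FT
Step 4: 6 trees catch fire, 9 burn out
  TF....
  F.....
  F.....
  ......
  F.....
  .F...F

TF....
F.....
F.....
......
F.....
.F...F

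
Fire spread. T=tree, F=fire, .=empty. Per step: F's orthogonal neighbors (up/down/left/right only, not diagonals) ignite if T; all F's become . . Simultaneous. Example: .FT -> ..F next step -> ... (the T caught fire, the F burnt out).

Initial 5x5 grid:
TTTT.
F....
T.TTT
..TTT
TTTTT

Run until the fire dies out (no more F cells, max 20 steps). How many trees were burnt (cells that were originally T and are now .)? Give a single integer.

Answer: 5

Derivation:
Step 1: +2 fires, +1 burnt (F count now 2)
Step 2: +1 fires, +2 burnt (F count now 1)
Step 3: +1 fires, +1 burnt (F count now 1)
Step 4: +1 fires, +1 burnt (F count now 1)
Step 5: +0 fires, +1 burnt (F count now 0)
Fire out after step 5
Initially T: 16, now '.': 14
Total burnt (originally-T cells now '.'): 5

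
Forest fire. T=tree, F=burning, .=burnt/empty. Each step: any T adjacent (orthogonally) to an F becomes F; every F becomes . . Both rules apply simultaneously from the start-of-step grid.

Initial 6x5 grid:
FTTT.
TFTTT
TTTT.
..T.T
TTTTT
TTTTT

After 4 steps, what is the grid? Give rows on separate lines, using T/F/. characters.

Step 1: 4 trees catch fire, 2 burn out
  .FTT.
  F.FTT
  TFTT.
  ..T.T
  TTTTT
  TTTTT
Step 2: 4 trees catch fire, 4 burn out
  ..FT.
  ...FT
  F.FT.
  ..T.T
  TTTTT
  TTTTT
Step 3: 4 trees catch fire, 4 burn out
  ...F.
  ....F
  ...F.
  ..F.T
  TTTTT
  TTTTT
Step 4: 1 trees catch fire, 4 burn out
  .....
  .....
  .....
  ....T
  TTFTT
  TTTTT

.....
.....
.....
....T
TTFTT
TTTTT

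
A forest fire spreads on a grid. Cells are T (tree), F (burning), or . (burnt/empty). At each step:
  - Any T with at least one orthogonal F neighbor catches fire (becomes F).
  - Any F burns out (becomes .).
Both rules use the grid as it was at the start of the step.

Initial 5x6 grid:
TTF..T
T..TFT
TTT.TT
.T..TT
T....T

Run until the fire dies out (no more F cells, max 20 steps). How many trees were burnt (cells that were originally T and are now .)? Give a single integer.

Answer: 15

Derivation:
Step 1: +4 fires, +2 burnt (F count now 4)
Step 2: +4 fires, +4 burnt (F count now 4)
Step 3: +2 fires, +4 burnt (F count now 2)
Step 4: +2 fires, +2 burnt (F count now 2)
Step 5: +1 fires, +2 burnt (F count now 1)
Step 6: +2 fires, +1 burnt (F count now 2)
Step 7: +0 fires, +2 burnt (F count now 0)
Fire out after step 7
Initially T: 16, now '.': 29
Total burnt (originally-T cells now '.'): 15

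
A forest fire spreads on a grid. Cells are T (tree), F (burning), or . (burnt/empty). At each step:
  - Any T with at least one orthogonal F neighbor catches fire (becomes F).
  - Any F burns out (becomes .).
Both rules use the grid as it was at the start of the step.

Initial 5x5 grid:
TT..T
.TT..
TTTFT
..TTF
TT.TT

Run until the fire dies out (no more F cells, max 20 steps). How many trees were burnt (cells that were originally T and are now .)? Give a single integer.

Step 1: +4 fires, +2 burnt (F count now 4)
Step 2: +4 fires, +4 burnt (F count now 4)
Step 3: +2 fires, +4 burnt (F count now 2)
Step 4: +1 fires, +2 burnt (F count now 1)
Step 5: +1 fires, +1 burnt (F count now 1)
Step 6: +0 fires, +1 burnt (F count now 0)
Fire out after step 6
Initially T: 15, now '.': 22
Total burnt (originally-T cells now '.'): 12

Answer: 12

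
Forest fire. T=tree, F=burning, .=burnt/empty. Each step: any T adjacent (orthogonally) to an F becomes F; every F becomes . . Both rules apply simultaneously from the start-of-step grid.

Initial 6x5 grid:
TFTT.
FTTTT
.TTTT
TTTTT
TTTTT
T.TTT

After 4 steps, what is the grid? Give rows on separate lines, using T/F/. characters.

Step 1: 3 trees catch fire, 2 burn out
  F.FT.
  .FTTT
  .TTTT
  TTTTT
  TTTTT
  T.TTT
Step 2: 3 trees catch fire, 3 burn out
  ...F.
  ..FTT
  .FTTT
  TTTTT
  TTTTT
  T.TTT
Step 3: 3 trees catch fire, 3 burn out
  .....
  ...FT
  ..FTT
  TFTTT
  TTTTT
  T.TTT
Step 4: 5 trees catch fire, 3 burn out
  .....
  ....F
  ...FT
  F.FTT
  TFTTT
  T.TTT

.....
....F
...FT
F.FTT
TFTTT
T.TTT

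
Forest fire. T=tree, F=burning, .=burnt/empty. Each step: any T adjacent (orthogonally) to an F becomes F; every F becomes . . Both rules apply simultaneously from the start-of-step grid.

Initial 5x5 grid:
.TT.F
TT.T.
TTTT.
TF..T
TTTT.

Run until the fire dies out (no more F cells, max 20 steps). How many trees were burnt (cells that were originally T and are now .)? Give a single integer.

Answer: 14

Derivation:
Step 1: +3 fires, +2 burnt (F count now 3)
Step 2: +5 fires, +3 burnt (F count now 5)
Step 3: +4 fires, +5 burnt (F count now 4)
Step 4: +2 fires, +4 burnt (F count now 2)
Step 5: +0 fires, +2 burnt (F count now 0)
Fire out after step 5
Initially T: 15, now '.': 24
Total burnt (originally-T cells now '.'): 14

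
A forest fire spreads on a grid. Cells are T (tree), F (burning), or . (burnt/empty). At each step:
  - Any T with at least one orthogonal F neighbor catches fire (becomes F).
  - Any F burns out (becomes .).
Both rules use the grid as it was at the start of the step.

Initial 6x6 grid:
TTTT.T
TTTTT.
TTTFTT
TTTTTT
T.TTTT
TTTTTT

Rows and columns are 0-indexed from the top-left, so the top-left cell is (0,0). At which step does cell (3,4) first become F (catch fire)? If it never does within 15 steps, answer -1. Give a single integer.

Step 1: cell (3,4)='T' (+4 fires, +1 burnt)
Step 2: cell (3,4)='F' (+8 fires, +4 burnt)
  -> target ignites at step 2
Step 3: cell (3,4)='.' (+8 fires, +8 burnt)
Step 4: cell (3,4)='.' (+6 fires, +8 burnt)
Step 5: cell (3,4)='.' (+4 fires, +6 burnt)
Step 6: cell (3,4)='.' (+1 fires, +4 burnt)
Step 7: cell (3,4)='.' (+0 fires, +1 burnt)
  fire out at step 7

2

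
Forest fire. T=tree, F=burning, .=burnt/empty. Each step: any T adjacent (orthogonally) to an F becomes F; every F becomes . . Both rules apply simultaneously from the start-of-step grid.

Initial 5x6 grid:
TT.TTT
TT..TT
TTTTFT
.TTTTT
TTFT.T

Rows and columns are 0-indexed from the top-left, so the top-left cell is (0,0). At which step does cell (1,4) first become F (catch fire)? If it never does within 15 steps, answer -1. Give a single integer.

Step 1: cell (1,4)='F' (+7 fires, +2 burnt)
  -> target ignites at step 1
Step 2: cell (1,4)='.' (+7 fires, +7 burnt)
Step 3: cell (1,4)='.' (+4 fires, +7 burnt)
Step 4: cell (1,4)='.' (+2 fires, +4 burnt)
Step 5: cell (1,4)='.' (+2 fires, +2 burnt)
Step 6: cell (1,4)='.' (+1 fires, +2 burnt)
Step 7: cell (1,4)='.' (+0 fires, +1 burnt)
  fire out at step 7

1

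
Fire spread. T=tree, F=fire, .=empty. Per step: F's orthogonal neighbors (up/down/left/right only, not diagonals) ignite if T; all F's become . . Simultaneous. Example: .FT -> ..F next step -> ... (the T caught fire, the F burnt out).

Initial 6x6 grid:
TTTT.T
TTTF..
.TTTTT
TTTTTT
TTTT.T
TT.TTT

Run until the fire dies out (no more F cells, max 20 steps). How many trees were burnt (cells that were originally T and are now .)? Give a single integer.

Step 1: +3 fires, +1 burnt (F count now 3)
Step 2: +5 fires, +3 burnt (F count now 5)
Step 3: +7 fires, +5 burnt (F count now 7)
Step 4: +5 fires, +7 burnt (F count now 5)
Step 5: +4 fires, +5 burnt (F count now 4)
Step 6: +3 fires, +4 burnt (F count now 3)
Step 7: +1 fires, +3 burnt (F count now 1)
Step 8: +0 fires, +1 burnt (F count now 0)
Fire out after step 8
Initially T: 29, now '.': 35
Total burnt (originally-T cells now '.'): 28

Answer: 28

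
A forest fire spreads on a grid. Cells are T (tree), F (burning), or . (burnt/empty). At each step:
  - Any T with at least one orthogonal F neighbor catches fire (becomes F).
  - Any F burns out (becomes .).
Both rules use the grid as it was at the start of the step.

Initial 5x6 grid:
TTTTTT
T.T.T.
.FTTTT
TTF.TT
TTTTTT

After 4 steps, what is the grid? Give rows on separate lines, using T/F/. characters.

Step 1: 3 trees catch fire, 2 burn out
  TTTTTT
  T.T.T.
  ..FTTT
  TF..TT
  TTFTTT
Step 2: 5 trees catch fire, 3 burn out
  TTTTTT
  T.F.T.
  ...FTT
  F...TT
  TF.FTT
Step 3: 4 trees catch fire, 5 burn out
  TTFTTT
  T...T.
  ....FT
  ....TT
  F...FT
Step 4: 6 trees catch fire, 4 burn out
  TF.FTT
  T...F.
  .....F
  ....FT
  .....F

TF.FTT
T...F.
.....F
....FT
.....F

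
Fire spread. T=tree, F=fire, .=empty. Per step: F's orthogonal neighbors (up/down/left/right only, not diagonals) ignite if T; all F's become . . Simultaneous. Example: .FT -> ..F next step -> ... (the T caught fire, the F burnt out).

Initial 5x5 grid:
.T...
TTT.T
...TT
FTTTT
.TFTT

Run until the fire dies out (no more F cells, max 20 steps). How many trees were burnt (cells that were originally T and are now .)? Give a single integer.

Step 1: +4 fires, +2 burnt (F count now 4)
Step 2: +2 fires, +4 burnt (F count now 2)
Step 3: +2 fires, +2 burnt (F count now 2)
Step 4: +1 fires, +2 burnt (F count now 1)
Step 5: +1 fires, +1 burnt (F count now 1)
Step 6: +0 fires, +1 burnt (F count now 0)
Fire out after step 6
Initially T: 14, now '.': 21
Total burnt (originally-T cells now '.'): 10

Answer: 10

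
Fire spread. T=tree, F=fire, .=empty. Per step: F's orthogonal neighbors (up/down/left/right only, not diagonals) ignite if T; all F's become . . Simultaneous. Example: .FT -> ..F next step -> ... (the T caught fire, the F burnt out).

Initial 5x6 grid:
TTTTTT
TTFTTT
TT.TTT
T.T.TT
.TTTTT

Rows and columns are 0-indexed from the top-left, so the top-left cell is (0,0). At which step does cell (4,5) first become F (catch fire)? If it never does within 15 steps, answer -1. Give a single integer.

Step 1: cell (4,5)='T' (+3 fires, +1 burnt)
Step 2: cell (4,5)='T' (+6 fires, +3 burnt)
Step 3: cell (4,5)='T' (+5 fires, +6 burnt)
Step 4: cell (4,5)='T' (+4 fires, +5 burnt)
Step 5: cell (4,5)='T' (+2 fires, +4 burnt)
Step 6: cell (4,5)='F' (+2 fires, +2 burnt)
  -> target ignites at step 6
Step 7: cell (4,5)='.' (+1 fires, +2 burnt)
Step 8: cell (4,5)='.' (+2 fires, +1 burnt)
Step 9: cell (4,5)='.' (+0 fires, +2 burnt)
  fire out at step 9

6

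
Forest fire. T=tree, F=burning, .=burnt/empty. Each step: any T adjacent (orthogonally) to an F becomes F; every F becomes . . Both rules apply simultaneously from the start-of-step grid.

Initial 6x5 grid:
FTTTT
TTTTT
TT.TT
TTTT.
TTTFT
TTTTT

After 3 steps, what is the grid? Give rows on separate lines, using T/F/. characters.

Step 1: 6 trees catch fire, 2 burn out
  .FTTT
  FTTTT
  TT.TT
  TTTF.
  TTF.F
  TTTFT
Step 2: 8 trees catch fire, 6 burn out
  ..FTT
  .FTTT
  FT.FT
  TTF..
  TF...
  TTF.F
Step 3: 9 trees catch fire, 8 burn out
  ...FT
  ..FFT
  .F..F
  FF...
  F....
  TF...

...FT
..FFT
.F..F
FF...
F....
TF...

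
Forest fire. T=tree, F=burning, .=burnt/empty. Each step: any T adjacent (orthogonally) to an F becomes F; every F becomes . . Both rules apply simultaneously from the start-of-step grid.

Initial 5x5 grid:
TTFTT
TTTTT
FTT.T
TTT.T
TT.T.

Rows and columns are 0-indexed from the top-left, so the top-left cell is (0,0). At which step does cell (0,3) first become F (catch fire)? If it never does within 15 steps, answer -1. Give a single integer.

Step 1: cell (0,3)='F' (+6 fires, +2 burnt)
  -> target ignites at step 1
Step 2: cell (0,3)='.' (+7 fires, +6 burnt)
Step 3: cell (0,3)='.' (+3 fires, +7 burnt)
Step 4: cell (0,3)='.' (+1 fires, +3 burnt)
Step 5: cell (0,3)='.' (+1 fires, +1 burnt)
Step 6: cell (0,3)='.' (+0 fires, +1 burnt)
  fire out at step 6

1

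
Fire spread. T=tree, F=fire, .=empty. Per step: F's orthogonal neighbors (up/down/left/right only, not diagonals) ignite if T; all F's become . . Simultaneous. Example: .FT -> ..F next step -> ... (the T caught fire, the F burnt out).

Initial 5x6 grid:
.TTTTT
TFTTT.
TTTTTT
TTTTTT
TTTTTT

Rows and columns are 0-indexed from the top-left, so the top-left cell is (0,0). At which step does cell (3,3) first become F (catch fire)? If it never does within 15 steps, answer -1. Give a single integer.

Step 1: cell (3,3)='T' (+4 fires, +1 burnt)
Step 2: cell (3,3)='T' (+5 fires, +4 burnt)
Step 3: cell (3,3)='T' (+6 fires, +5 burnt)
Step 4: cell (3,3)='F' (+5 fires, +6 burnt)
  -> target ignites at step 4
Step 5: cell (3,3)='.' (+4 fires, +5 burnt)
Step 6: cell (3,3)='.' (+2 fires, +4 burnt)
Step 7: cell (3,3)='.' (+1 fires, +2 burnt)
Step 8: cell (3,3)='.' (+0 fires, +1 burnt)
  fire out at step 8

4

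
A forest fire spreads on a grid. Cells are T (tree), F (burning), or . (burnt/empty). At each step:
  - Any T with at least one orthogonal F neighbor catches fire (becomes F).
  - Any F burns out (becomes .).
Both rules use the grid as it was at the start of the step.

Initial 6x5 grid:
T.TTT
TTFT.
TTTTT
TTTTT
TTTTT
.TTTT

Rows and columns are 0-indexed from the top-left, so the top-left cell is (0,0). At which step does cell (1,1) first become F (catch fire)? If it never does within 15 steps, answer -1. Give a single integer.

Step 1: cell (1,1)='F' (+4 fires, +1 burnt)
  -> target ignites at step 1
Step 2: cell (1,1)='.' (+5 fires, +4 burnt)
Step 3: cell (1,1)='.' (+7 fires, +5 burnt)
Step 4: cell (1,1)='.' (+5 fires, +7 burnt)
Step 5: cell (1,1)='.' (+4 fires, +5 burnt)
Step 6: cell (1,1)='.' (+1 fires, +4 burnt)
Step 7: cell (1,1)='.' (+0 fires, +1 burnt)
  fire out at step 7

1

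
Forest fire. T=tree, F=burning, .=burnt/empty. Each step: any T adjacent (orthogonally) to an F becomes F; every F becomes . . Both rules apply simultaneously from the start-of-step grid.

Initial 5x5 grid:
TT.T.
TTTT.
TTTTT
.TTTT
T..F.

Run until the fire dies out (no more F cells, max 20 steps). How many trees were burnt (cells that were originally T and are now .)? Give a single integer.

Step 1: +1 fires, +1 burnt (F count now 1)
Step 2: +3 fires, +1 burnt (F count now 3)
Step 3: +4 fires, +3 burnt (F count now 4)
Step 4: +3 fires, +4 burnt (F count now 3)
Step 5: +2 fires, +3 burnt (F count now 2)
Step 6: +2 fires, +2 burnt (F count now 2)
Step 7: +1 fires, +2 burnt (F count now 1)
Step 8: +0 fires, +1 burnt (F count now 0)
Fire out after step 8
Initially T: 17, now '.': 24
Total burnt (originally-T cells now '.'): 16

Answer: 16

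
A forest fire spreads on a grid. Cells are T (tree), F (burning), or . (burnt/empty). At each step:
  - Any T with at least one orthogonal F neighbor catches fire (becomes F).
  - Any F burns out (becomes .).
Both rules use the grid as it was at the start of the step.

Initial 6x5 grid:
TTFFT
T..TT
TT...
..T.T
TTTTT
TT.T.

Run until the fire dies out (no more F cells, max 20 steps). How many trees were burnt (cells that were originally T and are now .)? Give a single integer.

Step 1: +3 fires, +2 burnt (F count now 3)
Step 2: +2 fires, +3 burnt (F count now 2)
Step 3: +1 fires, +2 burnt (F count now 1)
Step 4: +1 fires, +1 burnt (F count now 1)
Step 5: +1 fires, +1 burnt (F count now 1)
Step 6: +0 fires, +1 burnt (F count now 0)
Fire out after step 6
Initially T: 18, now '.': 20
Total burnt (originally-T cells now '.'): 8

Answer: 8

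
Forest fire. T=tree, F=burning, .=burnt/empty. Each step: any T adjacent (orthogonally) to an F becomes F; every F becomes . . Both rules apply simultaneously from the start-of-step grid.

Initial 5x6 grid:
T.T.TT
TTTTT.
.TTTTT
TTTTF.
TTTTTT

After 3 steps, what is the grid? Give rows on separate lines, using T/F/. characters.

Step 1: 3 trees catch fire, 1 burn out
  T.T.TT
  TTTTT.
  .TTTFT
  TTTF..
  TTTTFT
Step 2: 6 trees catch fire, 3 burn out
  T.T.TT
  TTTTF.
  .TTF.F
  TTF...
  TTTF.F
Step 3: 5 trees catch fire, 6 burn out
  T.T.FT
  TTTF..
  .TF...
  TF....
  TTF...

T.T.FT
TTTF..
.TF...
TF....
TTF...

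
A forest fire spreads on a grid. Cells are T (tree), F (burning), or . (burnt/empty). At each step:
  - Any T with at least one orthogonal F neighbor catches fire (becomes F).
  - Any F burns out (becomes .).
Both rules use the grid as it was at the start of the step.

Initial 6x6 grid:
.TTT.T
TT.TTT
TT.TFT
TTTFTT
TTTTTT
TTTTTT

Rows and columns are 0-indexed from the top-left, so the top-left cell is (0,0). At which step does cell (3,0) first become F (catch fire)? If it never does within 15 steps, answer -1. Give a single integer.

Step 1: cell (3,0)='T' (+6 fires, +2 burnt)
Step 2: cell (3,0)='T' (+7 fires, +6 burnt)
Step 3: cell (3,0)='F' (+8 fires, +7 burnt)
  -> target ignites at step 3
Step 4: cell (3,0)='.' (+6 fires, +8 burnt)
Step 5: cell (3,0)='.' (+3 fires, +6 burnt)
Step 6: cell (3,0)='.' (+0 fires, +3 burnt)
  fire out at step 6

3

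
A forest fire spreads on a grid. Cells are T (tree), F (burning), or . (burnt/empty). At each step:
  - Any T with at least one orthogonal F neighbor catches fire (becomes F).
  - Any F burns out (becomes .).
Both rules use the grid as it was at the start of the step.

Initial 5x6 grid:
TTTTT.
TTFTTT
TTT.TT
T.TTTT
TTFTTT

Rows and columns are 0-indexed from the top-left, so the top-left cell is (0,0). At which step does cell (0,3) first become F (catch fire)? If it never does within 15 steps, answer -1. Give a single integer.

Step 1: cell (0,3)='T' (+7 fires, +2 burnt)
Step 2: cell (0,3)='F' (+8 fires, +7 burnt)
  -> target ignites at step 2
Step 3: cell (0,3)='.' (+8 fires, +8 burnt)
Step 4: cell (0,3)='.' (+2 fires, +8 burnt)
Step 5: cell (0,3)='.' (+0 fires, +2 burnt)
  fire out at step 5

2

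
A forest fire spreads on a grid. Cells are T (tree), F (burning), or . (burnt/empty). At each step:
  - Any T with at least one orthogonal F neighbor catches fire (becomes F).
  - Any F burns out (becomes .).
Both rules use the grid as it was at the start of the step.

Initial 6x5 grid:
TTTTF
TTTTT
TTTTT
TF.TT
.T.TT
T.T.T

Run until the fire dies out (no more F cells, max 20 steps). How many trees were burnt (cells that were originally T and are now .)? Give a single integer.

Step 1: +5 fires, +2 burnt (F count now 5)
Step 2: +6 fires, +5 burnt (F count now 6)
Step 3: +5 fires, +6 burnt (F count now 5)
Step 4: +3 fires, +5 burnt (F count now 3)
Step 5: +2 fires, +3 burnt (F count now 2)
Step 6: +0 fires, +2 burnt (F count now 0)
Fire out after step 6
Initially T: 23, now '.': 28
Total burnt (originally-T cells now '.'): 21

Answer: 21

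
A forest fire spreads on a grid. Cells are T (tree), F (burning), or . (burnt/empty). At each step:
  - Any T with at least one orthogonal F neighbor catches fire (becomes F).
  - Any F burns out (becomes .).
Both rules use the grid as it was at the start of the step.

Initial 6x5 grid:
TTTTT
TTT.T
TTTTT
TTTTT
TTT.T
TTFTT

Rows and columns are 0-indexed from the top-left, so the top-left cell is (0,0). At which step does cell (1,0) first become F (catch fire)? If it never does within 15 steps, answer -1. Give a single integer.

Step 1: cell (1,0)='T' (+3 fires, +1 burnt)
Step 2: cell (1,0)='T' (+4 fires, +3 burnt)
Step 3: cell (1,0)='T' (+5 fires, +4 burnt)
Step 4: cell (1,0)='T' (+5 fires, +5 burnt)
Step 5: cell (1,0)='T' (+4 fires, +5 burnt)
Step 6: cell (1,0)='F' (+4 fires, +4 burnt)
  -> target ignites at step 6
Step 7: cell (1,0)='.' (+2 fires, +4 burnt)
Step 8: cell (1,0)='.' (+0 fires, +2 burnt)
  fire out at step 8

6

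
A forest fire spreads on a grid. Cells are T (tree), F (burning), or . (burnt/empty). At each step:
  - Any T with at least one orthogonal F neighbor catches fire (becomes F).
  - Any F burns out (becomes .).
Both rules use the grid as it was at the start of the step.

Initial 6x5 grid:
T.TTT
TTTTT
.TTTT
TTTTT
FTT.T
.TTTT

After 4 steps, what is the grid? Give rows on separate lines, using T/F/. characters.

Step 1: 2 trees catch fire, 1 burn out
  T.TTT
  TTTTT
  .TTTT
  FTTTT
  .FT.T
  .TTTT
Step 2: 3 trees catch fire, 2 burn out
  T.TTT
  TTTTT
  .TTTT
  .FTTT
  ..F.T
  .FTTT
Step 3: 3 trees catch fire, 3 burn out
  T.TTT
  TTTTT
  .FTTT
  ..FTT
  ....T
  ..FTT
Step 4: 4 trees catch fire, 3 burn out
  T.TTT
  TFTTT
  ..FTT
  ...FT
  ....T
  ...FT

T.TTT
TFTTT
..FTT
...FT
....T
...FT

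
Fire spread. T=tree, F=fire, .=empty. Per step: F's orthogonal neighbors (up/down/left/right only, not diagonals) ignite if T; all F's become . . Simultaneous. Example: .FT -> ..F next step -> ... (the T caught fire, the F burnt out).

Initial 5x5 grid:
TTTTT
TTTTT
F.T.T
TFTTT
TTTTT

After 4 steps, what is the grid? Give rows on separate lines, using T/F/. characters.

Step 1: 4 trees catch fire, 2 burn out
  TTTTT
  FTTTT
  ..T.T
  F.FTT
  TFTTT
Step 2: 6 trees catch fire, 4 burn out
  FTTTT
  .FTTT
  ..F.T
  ...FT
  F.FTT
Step 3: 4 trees catch fire, 6 burn out
  .FTTT
  ..FTT
  ....T
  ....F
  ...FT
Step 4: 4 trees catch fire, 4 burn out
  ..FTT
  ...FT
  ....F
  .....
  ....F

..FTT
...FT
....F
.....
....F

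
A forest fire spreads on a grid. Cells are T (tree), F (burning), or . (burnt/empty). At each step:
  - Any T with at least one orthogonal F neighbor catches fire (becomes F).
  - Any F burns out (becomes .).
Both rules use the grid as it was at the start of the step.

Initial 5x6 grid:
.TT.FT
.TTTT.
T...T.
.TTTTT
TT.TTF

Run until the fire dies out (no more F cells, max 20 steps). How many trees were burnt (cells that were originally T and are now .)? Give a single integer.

Step 1: +4 fires, +2 burnt (F count now 4)
Step 2: +4 fires, +4 burnt (F count now 4)
Step 3: +2 fires, +4 burnt (F count now 2)
Step 4: +3 fires, +2 burnt (F count now 3)
Step 5: +2 fires, +3 burnt (F count now 2)
Step 6: +1 fires, +2 burnt (F count now 1)
Step 7: +1 fires, +1 burnt (F count now 1)
Step 8: +0 fires, +1 burnt (F count now 0)
Fire out after step 8
Initially T: 18, now '.': 29
Total burnt (originally-T cells now '.'): 17

Answer: 17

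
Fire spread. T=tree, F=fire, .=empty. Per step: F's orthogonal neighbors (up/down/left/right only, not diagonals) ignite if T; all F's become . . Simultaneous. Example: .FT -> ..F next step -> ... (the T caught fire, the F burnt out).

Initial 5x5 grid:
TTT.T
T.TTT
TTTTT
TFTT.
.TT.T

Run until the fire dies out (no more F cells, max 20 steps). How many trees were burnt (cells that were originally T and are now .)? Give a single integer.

Step 1: +4 fires, +1 burnt (F count now 4)
Step 2: +4 fires, +4 burnt (F count now 4)
Step 3: +3 fires, +4 burnt (F count now 3)
Step 4: +4 fires, +3 burnt (F count now 4)
Step 5: +2 fires, +4 burnt (F count now 2)
Step 6: +1 fires, +2 burnt (F count now 1)
Step 7: +0 fires, +1 burnt (F count now 0)
Fire out after step 7
Initially T: 19, now '.': 24
Total burnt (originally-T cells now '.'): 18

Answer: 18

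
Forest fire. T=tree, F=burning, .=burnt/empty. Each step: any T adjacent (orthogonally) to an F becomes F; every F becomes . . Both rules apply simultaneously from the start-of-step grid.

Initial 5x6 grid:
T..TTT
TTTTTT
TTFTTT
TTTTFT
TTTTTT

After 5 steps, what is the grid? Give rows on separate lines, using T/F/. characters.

Step 1: 8 trees catch fire, 2 burn out
  T..TTT
  TTFTTT
  TF.FFT
  TTFF.F
  TTTTFT
Step 2: 9 trees catch fire, 8 burn out
  T..TTT
  TF.FFT
  F....F
  TF....
  TTFF.F
Step 3: 6 trees catch fire, 9 burn out
  T..FFT
  F....F
  ......
  F.....
  TF....
Step 4: 3 trees catch fire, 6 burn out
  F....F
  ......
  ......
  ......
  F.....
Step 5: 0 trees catch fire, 3 burn out
  ......
  ......
  ......
  ......
  ......

......
......
......
......
......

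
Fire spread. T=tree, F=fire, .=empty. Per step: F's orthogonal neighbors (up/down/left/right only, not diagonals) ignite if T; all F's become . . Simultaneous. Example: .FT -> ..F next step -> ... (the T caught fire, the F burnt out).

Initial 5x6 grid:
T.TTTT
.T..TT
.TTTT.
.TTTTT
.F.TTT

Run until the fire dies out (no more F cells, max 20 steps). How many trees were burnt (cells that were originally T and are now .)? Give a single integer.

Step 1: +1 fires, +1 burnt (F count now 1)
Step 2: +2 fires, +1 burnt (F count now 2)
Step 3: +3 fires, +2 burnt (F count now 3)
Step 4: +3 fires, +3 burnt (F count now 3)
Step 5: +3 fires, +3 burnt (F count now 3)
Step 6: +2 fires, +3 burnt (F count now 2)
Step 7: +2 fires, +2 burnt (F count now 2)
Step 8: +2 fires, +2 burnt (F count now 2)
Step 9: +1 fires, +2 burnt (F count now 1)
Step 10: +0 fires, +1 burnt (F count now 0)
Fire out after step 10
Initially T: 20, now '.': 29
Total burnt (originally-T cells now '.'): 19

Answer: 19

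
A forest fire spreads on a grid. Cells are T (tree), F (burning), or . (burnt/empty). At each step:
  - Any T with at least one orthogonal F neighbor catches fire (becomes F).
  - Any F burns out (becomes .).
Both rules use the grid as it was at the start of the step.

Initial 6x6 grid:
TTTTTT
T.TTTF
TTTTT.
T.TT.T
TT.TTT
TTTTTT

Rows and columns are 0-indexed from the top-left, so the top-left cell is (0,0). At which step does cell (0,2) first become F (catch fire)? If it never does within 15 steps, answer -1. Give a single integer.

Step 1: cell (0,2)='T' (+2 fires, +1 burnt)
Step 2: cell (0,2)='T' (+3 fires, +2 burnt)
Step 3: cell (0,2)='T' (+3 fires, +3 burnt)
Step 4: cell (0,2)='F' (+3 fires, +3 burnt)
  -> target ignites at step 4
Step 5: cell (0,2)='.' (+4 fires, +3 burnt)
Step 6: cell (0,2)='.' (+4 fires, +4 burnt)
Step 7: cell (0,2)='.' (+5 fires, +4 burnt)
Step 8: cell (0,2)='.' (+4 fires, +5 burnt)
Step 9: cell (0,2)='.' (+2 fires, +4 burnt)
Step 10: cell (0,2)='.' (+0 fires, +2 burnt)
  fire out at step 10

4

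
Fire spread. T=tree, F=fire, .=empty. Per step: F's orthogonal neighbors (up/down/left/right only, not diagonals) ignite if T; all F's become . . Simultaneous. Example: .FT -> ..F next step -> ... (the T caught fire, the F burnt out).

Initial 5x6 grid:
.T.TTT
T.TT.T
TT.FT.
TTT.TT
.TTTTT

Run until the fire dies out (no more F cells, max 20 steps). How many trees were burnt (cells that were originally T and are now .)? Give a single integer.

Step 1: +2 fires, +1 burnt (F count now 2)
Step 2: +3 fires, +2 burnt (F count now 3)
Step 3: +3 fires, +3 burnt (F count now 3)
Step 4: +3 fires, +3 burnt (F count now 3)
Step 5: +2 fires, +3 burnt (F count now 2)
Step 6: +2 fires, +2 burnt (F count now 2)
Step 7: +1 fires, +2 burnt (F count now 1)
Step 8: +2 fires, +1 burnt (F count now 2)
Step 9: +1 fires, +2 burnt (F count now 1)
Step 10: +1 fires, +1 burnt (F count now 1)
Step 11: +0 fires, +1 burnt (F count now 0)
Fire out after step 11
Initially T: 21, now '.': 29
Total burnt (originally-T cells now '.'): 20

Answer: 20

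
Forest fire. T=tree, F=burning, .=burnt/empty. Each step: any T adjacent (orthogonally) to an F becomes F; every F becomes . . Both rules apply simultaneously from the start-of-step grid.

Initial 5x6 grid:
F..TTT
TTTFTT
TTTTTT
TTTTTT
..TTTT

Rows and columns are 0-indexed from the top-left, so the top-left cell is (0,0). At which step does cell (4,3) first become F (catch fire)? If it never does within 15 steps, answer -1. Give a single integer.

Step 1: cell (4,3)='T' (+5 fires, +2 burnt)
Step 2: cell (4,3)='T' (+7 fires, +5 burnt)
Step 3: cell (4,3)='F' (+7 fires, +7 burnt)
  -> target ignites at step 3
Step 4: cell (4,3)='.' (+4 fires, +7 burnt)
Step 5: cell (4,3)='.' (+1 fires, +4 burnt)
Step 6: cell (4,3)='.' (+0 fires, +1 burnt)
  fire out at step 6

3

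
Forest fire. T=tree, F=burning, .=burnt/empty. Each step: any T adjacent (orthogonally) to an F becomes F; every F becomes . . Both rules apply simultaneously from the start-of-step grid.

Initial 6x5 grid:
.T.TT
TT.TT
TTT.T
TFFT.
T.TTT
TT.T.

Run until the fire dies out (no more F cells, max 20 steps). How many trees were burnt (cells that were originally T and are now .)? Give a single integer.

Step 1: +5 fires, +2 burnt (F count now 5)
Step 2: +4 fires, +5 burnt (F count now 4)
Step 3: +5 fires, +4 burnt (F count now 5)
Step 4: +1 fires, +5 burnt (F count now 1)
Step 5: +0 fires, +1 burnt (F count now 0)
Fire out after step 5
Initially T: 20, now '.': 25
Total burnt (originally-T cells now '.'): 15

Answer: 15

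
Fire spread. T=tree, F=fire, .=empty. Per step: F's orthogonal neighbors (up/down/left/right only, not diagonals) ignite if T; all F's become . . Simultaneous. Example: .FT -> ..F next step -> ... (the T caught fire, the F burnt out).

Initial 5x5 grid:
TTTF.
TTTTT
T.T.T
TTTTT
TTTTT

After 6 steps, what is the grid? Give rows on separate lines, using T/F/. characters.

Step 1: 2 trees catch fire, 1 burn out
  TTF..
  TTTFT
  T.T.T
  TTTTT
  TTTTT
Step 2: 3 trees catch fire, 2 burn out
  TF...
  TTF.F
  T.T.T
  TTTTT
  TTTTT
Step 3: 4 trees catch fire, 3 burn out
  F....
  TF...
  T.F.F
  TTTTT
  TTTTT
Step 4: 3 trees catch fire, 4 burn out
  .....
  F....
  T....
  TTFTF
  TTTTT
Step 5: 5 trees catch fire, 3 burn out
  .....
  .....
  F....
  TF.F.
  TTFTF
Step 6: 3 trees catch fire, 5 burn out
  .....
  .....
  .....
  F....
  TF.F.

.....
.....
.....
F....
TF.F.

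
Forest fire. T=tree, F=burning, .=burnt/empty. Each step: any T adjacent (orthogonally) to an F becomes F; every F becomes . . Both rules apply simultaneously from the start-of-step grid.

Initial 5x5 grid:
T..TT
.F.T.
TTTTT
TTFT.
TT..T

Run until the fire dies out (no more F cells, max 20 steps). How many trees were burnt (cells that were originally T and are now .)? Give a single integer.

Answer: 13

Derivation:
Step 1: +4 fires, +2 burnt (F count now 4)
Step 2: +4 fires, +4 burnt (F count now 4)
Step 3: +3 fires, +4 burnt (F count now 3)
Step 4: +1 fires, +3 burnt (F count now 1)
Step 5: +1 fires, +1 burnt (F count now 1)
Step 6: +0 fires, +1 burnt (F count now 0)
Fire out after step 6
Initially T: 15, now '.': 23
Total burnt (originally-T cells now '.'): 13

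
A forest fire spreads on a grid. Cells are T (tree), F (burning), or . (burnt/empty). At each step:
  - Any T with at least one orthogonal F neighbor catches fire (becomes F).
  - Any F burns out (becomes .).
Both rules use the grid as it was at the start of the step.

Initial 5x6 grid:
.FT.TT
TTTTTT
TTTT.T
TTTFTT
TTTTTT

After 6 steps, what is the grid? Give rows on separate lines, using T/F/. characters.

Step 1: 6 trees catch fire, 2 burn out
  ..F.TT
  TFTTTT
  TTTF.T
  TTF.FT
  TTTFTT
Step 2: 9 trees catch fire, 6 burn out
  ....TT
  F.FFTT
  TFF..T
  TF...F
  TTF.FT
Step 3: 6 trees catch fire, 9 burn out
  ....TT
  ....FT
  F....F
  F.....
  TF...F
Step 4: 3 trees catch fire, 6 burn out
  ....FT
  .....F
  ......
  ......
  F.....
Step 5: 1 trees catch fire, 3 burn out
  .....F
  ......
  ......
  ......
  ......
Step 6: 0 trees catch fire, 1 burn out
  ......
  ......
  ......
  ......
  ......

......
......
......
......
......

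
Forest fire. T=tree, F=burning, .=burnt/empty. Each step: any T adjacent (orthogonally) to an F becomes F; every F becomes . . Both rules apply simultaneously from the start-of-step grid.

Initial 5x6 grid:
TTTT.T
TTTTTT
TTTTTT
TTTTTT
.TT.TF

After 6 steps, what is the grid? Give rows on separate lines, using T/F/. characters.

Step 1: 2 trees catch fire, 1 burn out
  TTTT.T
  TTTTTT
  TTTTTT
  TTTTTF
  .TT.F.
Step 2: 2 trees catch fire, 2 burn out
  TTTT.T
  TTTTTT
  TTTTTF
  TTTTF.
  .TT...
Step 3: 3 trees catch fire, 2 burn out
  TTTT.T
  TTTTTF
  TTTTF.
  TTTF..
  .TT...
Step 4: 4 trees catch fire, 3 burn out
  TTTT.F
  TTTTF.
  TTTF..
  TTF...
  .TT...
Step 5: 4 trees catch fire, 4 burn out
  TTTT..
  TTTF..
  TTF...
  TF....
  .TF...
Step 6: 5 trees catch fire, 4 burn out
  TTTF..
  TTF...
  TF....
  F.....
  .F....

TTTF..
TTF...
TF....
F.....
.F....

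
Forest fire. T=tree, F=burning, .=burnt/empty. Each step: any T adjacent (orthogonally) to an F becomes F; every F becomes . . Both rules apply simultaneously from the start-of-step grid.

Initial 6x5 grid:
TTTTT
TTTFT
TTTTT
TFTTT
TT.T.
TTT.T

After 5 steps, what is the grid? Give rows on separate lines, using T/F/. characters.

Step 1: 8 trees catch fire, 2 burn out
  TTTFT
  TTF.F
  TFTFT
  F.FTT
  TF.T.
  TTT.T
Step 2: 9 trees catch fire, 8 burn out
  TTF.F
  TF...
  F.F.F
  ...FT
  F..T.
  TFT.T
Step 3: 6 trees catch fire, 9 burn out
  TF...
  F....
  .....
  ....F
  ...F.
  F.F.T
Step 4: 1 trees catch fire, 6 burn out
  F....
  .....
  .....
  .....
  .....
  ....T
Step 5: 0 trees catch fire, 1 burn out
  .....
  .....
  .....
  .....
  .....
  ....T

.....
.....
.....
.....
.....
....T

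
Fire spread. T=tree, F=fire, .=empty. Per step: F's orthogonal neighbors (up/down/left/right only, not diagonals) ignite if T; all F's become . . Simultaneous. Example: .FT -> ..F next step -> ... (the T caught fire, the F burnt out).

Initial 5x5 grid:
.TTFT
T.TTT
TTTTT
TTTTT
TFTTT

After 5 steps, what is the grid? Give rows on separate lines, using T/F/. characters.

Step 1: 6 trees catch fire, 2 burn out
  .TF.F
  T.TFT
  TTTTT
  TFTTT
  F.FTT
Step 2: 8 trees catch fire, 6 burn out
  .F...
  T.F.F
  TFTFT
  F.FTT
  ...FT
Step 3: 5 trees catch fire, 8 burn out
  .....
  T....
  F.F.F
  ...FT
  ....F
Step 4: 2 trees catch fire, 5 burn out
  .....
  F....
  .....
  ....F
  .....
Step 5: 0 trees catch fire, 2 burn out
  .....
  .....
  .....
  .....
  .....

.....
.....
.....
.....
.....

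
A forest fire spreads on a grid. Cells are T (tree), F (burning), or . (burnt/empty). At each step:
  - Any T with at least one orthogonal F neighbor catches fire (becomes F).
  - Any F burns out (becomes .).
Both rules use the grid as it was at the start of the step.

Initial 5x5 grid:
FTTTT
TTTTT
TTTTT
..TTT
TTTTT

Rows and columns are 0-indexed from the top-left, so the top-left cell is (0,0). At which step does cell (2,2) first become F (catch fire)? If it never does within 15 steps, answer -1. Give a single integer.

Step 1: cell (2,2)='T' (+2 fires, +1 burnt)
Step 2: cell (2,2)='T' (+3 fires, +2 burnt)
Step 3: cell (2,2)='T' (+3 fires, +3 burnt)
Step 4: cell (2,2)='F' (+3 fires, +3 burnt)
  -> target ignites at step 4
Step 5: cell (2,2)='.' (+3 fires, +3 burnt)
Step 6: cell (2,2)='.' (+3 fires, +3 burnt)
Step 7: cell (2,2)='.' (+3 fires, +3 burnt)
Step 8: cell (2,2)='.' (+2 fires, +3 burnt)
Step 9: cell (2,2)='.' (+0 fires, +2 burnt)
  fire out at step 9

4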